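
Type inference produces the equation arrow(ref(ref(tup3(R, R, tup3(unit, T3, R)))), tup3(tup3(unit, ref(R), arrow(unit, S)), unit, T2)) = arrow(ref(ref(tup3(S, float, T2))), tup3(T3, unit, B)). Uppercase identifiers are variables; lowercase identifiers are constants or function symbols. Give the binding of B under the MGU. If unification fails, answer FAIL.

tup3(unit, tup3(unit, ref(float), arrow(unit, float)), float)

Decompose arrow/2: ref(ref(tup3(R, R, tup3(unit, T3, R)))) = ref(ref(tup3(S, float, T2))),  tup3(tup3(unit, ref(R), arrow(unit, S)), unit, T2) = tup3(T3, unit, B).
Decompose ref/1: ref(tup3(R, R, tup3(unit, T3, R))) = ref(tup3(S, float, T2)).
Decompose ref/1: tup3(R, R, tup3(unit, T3, R)) = tup3(S, float, T2).
Decompose tup3/3: R = S,  R = float,  tup3(unit, T3, R) = T2.
Bind R := S; substituting into the remaining equations gives: S = float,  tup3(unit, T3, S) = T2,  tup3(tup3(unit, ref(S), arrow(unit, S)), unit, T2) = tup3(T3, unit, B).
Bind S := float; substituting into the remaining equations gives: tup3(unit, T3, float) = T2,  tup3(tup3(unit, ref(float), arrow(unit, float)), unit, T2) = tup3(T3, unit, B). Substituting into the earlier binding gives R := float.
Bind T2 := tup3(unit, T3, float); substituting into the remaining equation gives: tup3(tup3(unit, ref(float), arrow(unit, float)), unit, tup3(unit, T3, float)) = tup3(T3, unit, B).
Decompose tup3/3: tup3(unit, ref(float), arrow(unit, float)) = T3,  unit = unit,  tup3(unit, T3, float) = B.
Bind T3 := tup3(unit, ref(float), arrow(unit, float)); substituting into the one remaining equation that mentions T3 gives: tup3(unit, tup3(unit, ref(float), arrow(unit, float)), float) = B. Substituting into the earlier binding gives T2 := tup3(unit, tup3(unit, ref(float), arrow(unit, float)), float).
Delete trivial equation unit = unit.
Bind B := tup3(unit, tup3(unit, ref(float), arrow(unit, float)), float).
MGU = { R := float, S := float, T2 := tup3(unit, tup3(unit, ref(float), arrow(unit, float)), float), T3 := tup3(unit, ref(float), arrow(unit, float)), B := tup3(unit, tup3(unit, ref(float), arrow(unit, float)), float) }, so B := tup3(unit, tup3(unit, ref(float), arrow(unit, float)), float).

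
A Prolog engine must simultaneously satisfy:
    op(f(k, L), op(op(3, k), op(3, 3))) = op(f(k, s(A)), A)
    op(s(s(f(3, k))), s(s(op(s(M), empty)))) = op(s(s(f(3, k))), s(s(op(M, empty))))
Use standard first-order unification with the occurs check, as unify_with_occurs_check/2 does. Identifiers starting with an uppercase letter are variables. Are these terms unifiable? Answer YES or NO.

Decompose op/2: f(k, L) = f(k, s(A)),  op(op(3, k), op(3, 3)) = A.
Decompose f/2: k = k,  L = s(A).
Delete trivial equation k = k.
Bind L := s(A); no other remaining equation mentions L.
Bind A := op(op(3, k), op(3, 3)); no other remaining equation mentions A. Substituting into the earlier binding gives L := s(op(op(3, k), op(3, 3))).
Decompose op/2: s(s(f(3, k))) = s(s(f(3, k))),  s(s(op(s(M), empty))) = s(s(op(M, empty))).
Delete trivial equation s(s(f(3, k))) = s(s(f(3, k))).
Decompose s/1: s(op(s(M), empty)) = s(op(M, empty)).
Decompose s/1: op(s(M), empty) = op(M, empty).
Decompose op/2: s(M) = M,  empty = empty.
Occurs check fails: M occurs in s(M); the equation M = s(M) has no finite solution.

NO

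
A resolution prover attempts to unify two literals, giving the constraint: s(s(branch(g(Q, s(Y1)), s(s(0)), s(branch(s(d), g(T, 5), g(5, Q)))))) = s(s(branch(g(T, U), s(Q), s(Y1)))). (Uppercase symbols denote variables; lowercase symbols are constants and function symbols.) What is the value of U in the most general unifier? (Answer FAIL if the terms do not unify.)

Decompose s/1: s(branch(g(Q, s(Y1)), s(s(0)), s(branch(s(d), g(T, 5), g(5, Q))))) = s(branch(g(T, U), s(Q), s(Y1))).
Decompose s/1: branch(g(Q, s(Y1)), s(s(0)), s(branch(s(d), g(T, 5), g(5, Q)))) = branch(g(T, U), s(Q), s(Y1)).
Decompose branch/3: g(Q, s(Y1)) = g(T, U),  s(s(0)) = s(Q),  s(branch(s(d), g(T, 5), g(5, Q))) = s(Y1).
Decompose g/2: Q = T,  s(Y1) = U.
Bind Q := T; substituting into the 2 remaining equations that mention Q gives: s(s(0)) = s(T),  s(branch(s(d), g(T, 5), g(5, T))) = s(Y1).
Bind U := s(Y1); no other remaining equation mentions U.
Decompose s/1: s(0) = T.
Bind T := s(0); substituting into the remaining equation gives: s(branch(s(d), g(s(0), 5), g(5, s(0)))) = s(Y1). Substituting into the earlier binding gives Q := s(0).
Decompose s/1: branch(s(d), g(s(0), 5), g(5, s(0))) = Y1.
Bind Y1 := branch(s(d), g(s(0), 5), g(5, s(0))). Substituting into the earlier binding gives U := s(branch(s(d), g(s(0), 5), g(5, s(0)))).
MGU = { Q -> s(0), U -> s(branch(s(d), g(s(0), 5), g(5, s(0)))), T -> s(0), Y1 -> branch(s(d), g(s(0), 5), g(5, s(0))) }, so U -> s(branch(s(d), g(s(0), 5), g(5, s(0)))).

s(branch(s(d), g(s(0), 5), g(5, s(0))))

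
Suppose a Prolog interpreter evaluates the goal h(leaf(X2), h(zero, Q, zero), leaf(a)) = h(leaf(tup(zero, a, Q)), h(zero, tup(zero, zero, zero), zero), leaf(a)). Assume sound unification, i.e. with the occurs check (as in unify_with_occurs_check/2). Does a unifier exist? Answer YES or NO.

Decompose h/3: leaf(X2) = leaf(tup(zero, a, Q)),  h(zero, Q, zero) = h(zero, tup(zero, zero, zero), zero),  leaf(a) = leaf(a).
Decompose leaf/1: X2 = tup(zero, a, Q).
Bind X2 := tup(zero, a, Q); no other remaining equation mentions X2.
Decompose h/3: zero = zero,  Q = tup(zero, zero, zero),  zero = zero.
Delete trivial equation zero = zero.
Bind Q := tup(zero, zero, zero); no other remaining equation mentions Q. Substituting into the earlier binding gives X2 := tup(zero, a, tup(zero, zero, zero)).
Delete trivial equation zero = zero.
Delete trivial equation leaf(a) = leaf(a).
No equations remain and no clash or occurs-check failure arose, so a unifier exists.

YES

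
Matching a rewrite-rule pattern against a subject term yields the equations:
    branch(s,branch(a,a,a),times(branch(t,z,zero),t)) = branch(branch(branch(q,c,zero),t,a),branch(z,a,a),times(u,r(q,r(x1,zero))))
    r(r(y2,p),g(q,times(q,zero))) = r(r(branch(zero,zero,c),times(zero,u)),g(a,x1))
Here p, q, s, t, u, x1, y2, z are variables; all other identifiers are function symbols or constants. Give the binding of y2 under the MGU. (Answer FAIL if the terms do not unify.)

branch(zero,zero,c)

Decompose branch/3: s = branch(branch(q,c,zero),t,a),  branch(a,a,a) = branch(z,a,a),  times(branch(t,z,zero),t) = times(u,r(q,r(x1,zero))).
Bind s := branch(branch(q,c,zero),t,a); no other remaining equation mentions s.
Decompose branch/3: a = z,  a = a,  a = a.
Bind z := a; substituting into the one remaining equation that mentions z gives: times(branch(t,a,zero),t) = times(u,r(q,r(x1,zero))).
Delete trivial equation a = a.
Delete trivial equation a = a.
Decompose times/2: branch(t,a,zero) = u,  t = r(q,r(x1,zero)).
Bind u := branch(t,a,zero); substituting into the one remaining equation that mentions u gives: r(r(y2,p),g(q,times(q,zero))) = r(r(branch(zero,zero,c),times(zero,branch(t,a,zero))),g(a,x1)).
Bind t := r(q,r(x1,zero)); substituting into the remaining equation gives: r(r(y2,p),g(q,times(q,zero))) = r(r(branch(zero,zero,c),times(zero,branch(r(q,r(x1,zero)),a,zero))),g(a,x1)). Substituting into the earlier bindings gives s := branch(branch(q,c,zero),r(q,r(x1,zero)),a), u := branch(r(q,r(x1,zero)),a,zero).
Decompose r/2: r(y2,p) = r(branch(zero,zero,c),times(zero,branch(r(q,r(x1,zero)),a,zero))),  g(q,times(q,zero)) = g(a,x1).
Decompose r/2: y2 = branch(zero,zero,c),  p = times(zero,branch(r(q,r(x1,zero)),a,zero)).
Bind y2 := branch(zero,zero,c); no other remaining equation mentions y2.
Bind p := times(zero,branch(r(q,r(x1,zero)),a,zero)); no other remaining equation mentions p.
Decompose g/2: q = a,  times(q,zero) = x1.
Bind q := a; substituting into the remaining equation gives: times(a,zero) = x1. Substituting into the earlier bindings gives s := branch(branch(a,c,zero),r(a,r(x1,zero)),a), u := branch(r(a,r(x1,zero)),a,zero), t := r(a,r(x1,zero)), p := times(zero,branch(r(a,r(x1,zero)),a,zero)).
Bind x1 := times(a,zero). Substituting into the earlier bindings gives s := branch(branch(a,c,zero),r(a,r(times(a,zero),zero)),a), u := branch(r(a,r(times(a,zero),zero)),a,zero), t := r(a,r(times(a,zero),zero)), p := times(zero,branch(r(a,r(times(a,zero),zero)),a,zero)).
MGU = { s -> branch(branch(a,c,zero),r(a,r(times(a,zero),zero)),a), z -> a, u -> branch(r(a,r(times(a,zero),zero)),a,zero), t -> r(a,r(times(a,zero),zero)), y2 -> branch(zero,zero,c), p -> times(zero,branch(r(a,r(times(a,zero),zero)),a,zero)), q -> a, x1 -> times(a,zero) }, so y2 -> branch(zero,zero,c).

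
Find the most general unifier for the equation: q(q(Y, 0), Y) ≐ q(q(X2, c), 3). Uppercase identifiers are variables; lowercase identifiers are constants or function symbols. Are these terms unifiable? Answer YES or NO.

NO

Decompose q/2: q(Y, 0) ≐ q(X2, c),  Y ≐ 3.
Decompose q/2: Y ≐ X2,  0 ≐ c.
Bind Y := X2; substituting into the one remaining equation that mentions Y gives: X2 ≐ 3.
Clash: constants 0 and c differ; no unifier exists.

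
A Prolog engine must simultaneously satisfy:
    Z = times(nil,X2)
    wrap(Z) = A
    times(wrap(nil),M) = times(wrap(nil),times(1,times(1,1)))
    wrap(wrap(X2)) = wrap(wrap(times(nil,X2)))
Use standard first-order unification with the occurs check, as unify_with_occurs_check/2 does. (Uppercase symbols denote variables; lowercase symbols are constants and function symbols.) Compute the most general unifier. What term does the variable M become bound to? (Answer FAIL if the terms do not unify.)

Bind Z := times(nil,X2); substituting into the one remaining equation that mentions Z gives: wrap(times(nil,X2)) = A.
Bind A := wrap(times(nil,X2)); no other remaining equation mentions A.
Decompose times/2: wrap(nil) = wrap(nil),  M = times(1,times(1,1)).
Delete trivial equation wrap(nil) = wrap(nil).
Bind M := times(1,times(1,1)); no other remaining equation mentions M.
Decompose wrap/1: wrap(X2) = wrap(times(nil,X2)).
Decompose wrap/1: X2 = times(nil,X2).
Occurs check fails: X2 occurs in times(nil,X2); the equation X2 = times(nil,X2) has no finite solution.

FAIL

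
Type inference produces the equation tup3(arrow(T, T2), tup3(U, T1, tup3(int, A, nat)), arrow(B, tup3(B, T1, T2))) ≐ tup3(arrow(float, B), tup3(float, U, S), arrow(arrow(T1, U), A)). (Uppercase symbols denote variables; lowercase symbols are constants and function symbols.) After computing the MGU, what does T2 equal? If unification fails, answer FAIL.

arrow(float, float)

Decompose tup3/3: arrow(T, T2) ≐ arrow(float, B),  tup3(U, T1, tup3(int, A, nat)) ≐ tup3(float, U, S),  arrow(B, tup3(B, T1, T2)) ≐ arrow(arrow(T1, U), A).
Decompose arrow/2: T ≐ float,  T2 ≐ B.
Bind T := float; no other remaining equation mentions T.
Bind T2 := B; substituting into the one remaining equation that mentions T2 gives: arrow(B, tup3(B, T1, B)) ≐ arrow(arrow(T1, U), A).
Decompose tup3/3: U ≐ float,  T1 ≐ U,  tup3(int, A, nat) ≐ S.
Bind U := float; substituting into the 2 remaining equations that mention U gives: T1 ≐ float,  arrow(B, tup3(B, T1, B)) ≐ arrow(arrow(T1, float), A).
Bind T1 := float; substituting into the one remaining equation that mentions T1 gives: arrow(B, tup3(B, float, B)) ≐ arrow(arrow(float, float), A).
Bind S := tup3(int, A, nat); no other remaining equation mentions S.
Decompose arrow/2: B ≐ arrow(float, float),  tup3(B, float, B) ≐ A.
Bind B := arrow(float, float); substituting into the remaining equation gives: tup3(arrow(float, float), float, arrow(float, float)) ≐ A. Substituting into the earlier binding gives T2 := arrow(float, float).
Bind A := tup3(arrow(float, float), float, arrow(float, float)). Substituting into the earlier binding gives S := tup3(int, tup3(arrow(float, float), float, arrow(float, float)), nat).
MGU = { T ↦ float, T2 ↦ arrow(float, float), U ↦ float, T1 ↦ float, S ↦ tup3(int, tup3(arrow(float, float), float, arrow(float, float)), nat), B ↦ arrow(float, float), A ↦ tup3(arrow(float, float), float, arrow(float, float)) }, so T2 ↦ arrow(float, float).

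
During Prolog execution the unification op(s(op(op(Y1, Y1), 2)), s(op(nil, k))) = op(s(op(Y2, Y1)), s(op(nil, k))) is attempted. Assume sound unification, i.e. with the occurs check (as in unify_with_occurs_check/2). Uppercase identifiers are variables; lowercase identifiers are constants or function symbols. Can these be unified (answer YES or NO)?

Decompose op/2: s(op(op(Y1, Y1), 2)) = s(op(Y2, Y1)),  s(op(nil, k)) = s(op(nil, k)).
Decompose s/1: op(op(Y1, Y1), 2) = op(Y2, Y1).
Decompose op/2: op(Y1, Y1) = Y2,  2 = Y1.
Bind Y2 := op(Y1, Y1); no other remaining equation mentions Y2.
Bind Y1 := 2; no other remaining equation mentions Y1. Substituting into the earlier binding gives Y2 := op(2, 2).
Delete trivial equation s(op(nil, k)) = s(op(nil, k)).
No equations remain and no clash or occurs-check failure arose, so a unifier exists.

YES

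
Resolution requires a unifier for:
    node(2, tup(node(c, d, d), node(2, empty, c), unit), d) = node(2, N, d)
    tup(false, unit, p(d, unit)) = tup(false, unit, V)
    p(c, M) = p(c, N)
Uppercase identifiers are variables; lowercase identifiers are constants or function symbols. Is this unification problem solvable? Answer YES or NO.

YES

Decompose node/3: 2 = 2,  tup(node(c, d, d), node(2, empty, c), unit) = N,  d = d.
Delete trivial equation 2 = 2.
Bind N := tup(node(c, d, d), node(2, empty, c), unit); substituting into the one remaining equation that mentions N gives: p(c, M) = p(c, tup(node(c, d, d), node(2, empty, c), unit)).
Delete trivial equation d = d.
Decompose tup/3: false = false,  unit = unit,  p(d, unit) = V.
Delete trivial equation false = false.
Delete trivial equation unit = unit.
Bind V := p(d, unit); no other remaining equation mentions V.
Decompose p/2: c = c,  M = tup(node(c, d, d), node(2, empty, c), unit).
Delete trivial equation c = c.
Bind M := tup(node(c, d, d), node(2, empty, c), unit).
No equations remain and no clash or occurs-check failure arose, so a unifier exists.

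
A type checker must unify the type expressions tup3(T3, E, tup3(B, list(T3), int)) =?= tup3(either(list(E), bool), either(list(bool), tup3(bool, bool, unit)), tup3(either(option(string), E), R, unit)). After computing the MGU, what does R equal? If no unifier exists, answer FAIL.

FAIL

Decompose tup3/3: T3 =?= either(list(E), bool),  E =?= either(list(bool), tup3(bool, bool, unit)),  tup3(B, list(T3), int) =?= tup3(either(option(string), E), R, unit).
Bind T3 := either(list(E), bool); substituting into the one remaining equation that mentions T3 gives: tup3(B, list(either(list(E), bool)), int) =?= tup3(either(option(string), E), R, unit).
Bind E := either(list(bool), tup3(bool, bool, unit)); substituting into the remaining equation gives: tup3(B, list(either(list(either(list(bool), tup3(bool, bool, unit))), bool)), int) =?= tup3(either(option(string), either(list(bool), tup3(bool, bool, unit))), R, unit). Substituting into the earlier binding gives T3 := either(list(either(list(bool), tup3(bool, bool, unit))), bool).
Decompose tup3/3: B =?= either(option(string), either(list(bool), tup3(bool, bool, unit))),  list(either(list(either(list(bool), tup3(bool, bool, unit))), bool)) =?= R,  int =?= unit.
Bind B := either(option(string), either(list(bool), tup3(bool, bool, unit))); no other remaining equation mentions B.
Bind R := list(either(list(either(list(bool), tup3(bool, bool, unit))), bool)); no other remaining equation mentions R.
Clash: constants int and unit differ; no unifier exists.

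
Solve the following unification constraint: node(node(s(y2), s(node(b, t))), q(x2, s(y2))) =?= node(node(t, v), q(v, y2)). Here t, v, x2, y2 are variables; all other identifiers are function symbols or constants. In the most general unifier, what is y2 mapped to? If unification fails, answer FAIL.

Decompose node/2: node(s(y2), s(node(b, t))) =?= node(t, v),  q(x2, s(y2)) =?= q(v, y2).
Decompose node/2: s(y2) =?= t,  s(node(b, t)) =?= v.
Bind t := s(y2); substituting into the one remaining equation that mentions t gives: s(node(b, s(y2))) =?= v.
Bind v := s(node(b, s(y2))); substituting into the remaining equation gives: q(x2, s(y2)) =?= q(s(node(b, s(y2))), y2).
Decompose q/2: x2 =?= s(node(b, s(y2))),  s(y2) =?= y2.
Bind x2 := s(node(b, s(y2))); no other remaining equation mentions x2.
Occurs check fails: y2 occurs in s(y2); the equation y2 =?= s(y2) has no finite solution.

FAIL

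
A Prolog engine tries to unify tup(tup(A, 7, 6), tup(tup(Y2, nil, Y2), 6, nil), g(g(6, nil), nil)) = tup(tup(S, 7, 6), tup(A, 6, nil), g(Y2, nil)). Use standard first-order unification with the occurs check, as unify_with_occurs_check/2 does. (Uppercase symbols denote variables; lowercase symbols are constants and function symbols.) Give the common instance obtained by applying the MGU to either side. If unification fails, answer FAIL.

Decompose tup/3: tup(A, 7, 6) = tup(S, 7, 6),  tup(tup(Y2, nil, Y2), 6, nil) = tup(A, 6, nil),  g(g(6, nil), nil) = g(Y2, nil).
Decompose tup/3: A = S,  7 = 7,  6 = 6.
Bind A := S; substituting into the one remaining equation that mentions A gives: tup(tup(Y2, nil, Y2), 6, nil) = tup(S, 6, nil).
Delete trivial equation 7 = 7.
Delete trivial equation 6 = 6.
Decompose tup/3: tup(Y2, nil, Y2) = S,  6 = 6,  nil = nil.
Bind S := tup(Y2, nil, Y2); no other remaining equation mentions S. Substituting into the earlier binding gives A := tup(Y2, nil, Y2).
Delete trivial equation 6 = 6.
Delete trivial equation nil = nil.
Decompose g/2: g(6, nil) = Y2,  nil = nil.
Bind Y2 := g(6, nil); no other remaining equation mentions Y2. Substituting into the earlier bindings gives A := tup(g(6, nil), nil, g(6, nil)), S := tup(g(6, nil), nil, g(6, nil)).
Delete trivial equation nil = nil.
Applying the MGU to either side gives tup(tup(tup(g(6, nil), nil, g(6, nil)), 7, 6), tup(tup(g(6, nil), nil, g(6, nil)), 6, nil), g(g(6, nil), nil)).

tup(tup(tup(g(6, nil), nil, g(6, nil)), 7, 6), tup(tup(g(6, nil), nil, g(6, nil)), 6, nil), g(g(6, nil), nil))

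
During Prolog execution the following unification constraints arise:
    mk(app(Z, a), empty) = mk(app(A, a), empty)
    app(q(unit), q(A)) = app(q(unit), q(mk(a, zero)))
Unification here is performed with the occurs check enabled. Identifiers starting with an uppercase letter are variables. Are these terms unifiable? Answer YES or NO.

Decompose mk/2: app(Z, a) = app(A, a),  empty = empty.
Decompose app/2: Z = A,  a = a.
Bind Z := A; no other remaining equation mentions Z.
Delete trivial equation a = a.
Delete trivial equation empty = empty.
Decompose app/2: q(unit) = q(unit),  q(A) = q(mk(a, zero)).
Delete trivial equation q(unit) = q(unit).
Decompose q/1: A = mk(a, zero).
Bind A := mk(a, zero). Substituting into the earlier binding gives Z := mk(a, zero).
No equations remain and no clash or occurs-check failure arose, so a unifier exists.

YES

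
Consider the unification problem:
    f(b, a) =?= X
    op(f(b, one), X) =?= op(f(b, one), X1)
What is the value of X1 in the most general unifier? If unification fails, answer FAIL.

f(b, a)

Bind X := f(b, a); substituting into the remaining equation gives: op(f(b, one), f(b, a)) =?= op(f(b, one), X1).
Decompose op/2: f(b, one) =?= f(b, one),  f(b, a) =?= X1.
Delete trivial equation f(b, one) =?= f(b, one).
Bind X1 := f(b, a).
MGU = { X := f(b, a), X1 := f(b, a) }, so X1 := f(b, a).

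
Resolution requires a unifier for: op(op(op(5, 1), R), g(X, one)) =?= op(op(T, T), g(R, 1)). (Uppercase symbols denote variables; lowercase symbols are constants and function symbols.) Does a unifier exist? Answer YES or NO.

NO

Decompose op/2: op(op(5, 1), R) =?= op(T, T),  g(X, one) =?= g(R, 1).
Decompose op/2: op(5, 1) =?= T,  R =?= T.
Bind T := op(5, 1); substituting into the one remaining equation that mentions T gives: R =?= op(5, 1).
Bind R := op(5, 1); substituting into the remaining equation gives: g(X, one) =?= g(op(5, 1), 1).
Decompose g/2: X =?= op(5, 1),  one =?= 1.
Bind X := op(5, 1); no other remaining equation mentions X.
Clash: constants one and 1 differ; no unifier exists.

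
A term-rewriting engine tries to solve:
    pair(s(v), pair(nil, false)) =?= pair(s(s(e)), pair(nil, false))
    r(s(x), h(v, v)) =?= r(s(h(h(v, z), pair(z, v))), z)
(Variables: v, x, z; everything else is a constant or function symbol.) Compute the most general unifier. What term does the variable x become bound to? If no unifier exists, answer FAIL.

h(h(s(e), h(s(e), s(e))), pair(h(s(e), s(e)), s(e)))

Decompose pair/2: s(v) =?= s(s(e)),  pair(nil, false) =?= pair(nil, false).
Decompose s/1: v =?= s(e).
Bind v := s(e); substituting into the one remaining equation that mentions v gives: r(s(x), h(s(e), s(e))) =?= r(s(h(h(s(e), z), pair(z, s(e)))), z).
Delete trivial equation pair(nil, false) =?= pair(nil, false).
Decompose r/2: s(x) =?= s(h(h(s(e), z), pair(z, s(e)))),  h(s(e), s(e)) =?= z.
Decompose s/1: x =?= h(h(s(e), z), pair(z, s(e))).
Bind x := h(h(s(e), z), pair(z, s(e))); no other remaining equation mentions x.
Bind z := h(s(e), s(e)). Substituting into the earlier binding gives x := h(h(s(e), h(s(e), s(e))), pair(h(s(e), s(e)), s(e))).
MGU = { v ↦ s(e), x ↦ h(h(s(e), h(s(e), s(e))), pair(h(s(e), s(e)), s(e))), z ↦ h(s(e), s(e)) }, so x ↦ h(h(s(e), h(s(e), s(e))), pair(h(s(e), s(e)), s(e))).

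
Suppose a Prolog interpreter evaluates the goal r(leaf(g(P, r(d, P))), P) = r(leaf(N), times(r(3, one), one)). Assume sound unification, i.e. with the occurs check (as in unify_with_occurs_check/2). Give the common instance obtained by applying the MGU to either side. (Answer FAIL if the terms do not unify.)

Decompose r/2: leaf(g(P, r(d, P))) = leaf(N),  P = times(r(3, one), one).
Decompose leaf/1: g(P, r(d, P)) = N.
Bind N := g(P, r(d, P)); no other remaining equation mentions N.
Bind P := times(r(3, one), one). Substituting into the earlier binding gives N := g(times(r(3, one), one), r(d, times(r(3, one), one))).
Applying the MGU to either side gives r(leaf(g(times(r(3, one), one), r(d, times(r(3, one), one)))), times(r(3, one), one)).

r(leaf(g(times(r(3, one), one), r(d, times(r(3, one), one)))), times(r(3, one), one))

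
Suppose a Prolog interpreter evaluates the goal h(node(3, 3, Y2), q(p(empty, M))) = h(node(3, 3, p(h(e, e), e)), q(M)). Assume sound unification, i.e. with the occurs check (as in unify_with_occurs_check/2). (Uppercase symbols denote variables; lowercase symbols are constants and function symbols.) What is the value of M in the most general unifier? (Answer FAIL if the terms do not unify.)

FAIL

Decompose h/2: node(3, 3, Y2) = node(3, 3, p(h(e, e), e)),  q(p(empty, M)) = q(M).
Decompose node/3: 3 = 3,  3 = 3,  Y2 = p(h(e, e), e).
Delete trivial equation 3 = 3.
Delete trivial equation 3 = 3.
Bind Y2 := p(h(e, e), e); no other remaining equation mentions Y2.
Decompose q/1: p(empty, M) = M.
Occurs check fails: M occurs in p(empty, M); the equation M = p(empty, M) has no finite solution.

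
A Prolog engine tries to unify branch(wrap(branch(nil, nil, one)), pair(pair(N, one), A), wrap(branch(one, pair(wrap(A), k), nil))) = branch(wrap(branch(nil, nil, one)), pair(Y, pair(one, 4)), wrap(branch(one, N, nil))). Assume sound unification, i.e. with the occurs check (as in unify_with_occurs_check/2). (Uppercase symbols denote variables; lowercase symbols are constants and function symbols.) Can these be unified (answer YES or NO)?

Decompose branch/3: wrap(branch(nil, nil, one)) = wrap(branch(nil, nil, one)),  pair(pair(N, one), A) = pair(Y, pair(one, 4)),  wrap(branch(one, pair(wrap(A), k), nil)) = wrap(branch(one, N, nil)).
Delete trivial equation wrap(branch(nil, nil, one)) = wrap(branch(nil, nil, one)).
Decompose pair/2: pair(N, one) = Y,  A = pair(one, 4).
Bind Y := pair(N, one); no other remaining equation mentions Y.
Bind A := pair(one, 4); substituting into the remaining equation gives: wrap(branch(one, pair(wrap(pair(one, 4)), k), nil)) = wrap(branch(one, N, nil)).
Decompose wrap/1: branch(one, pair(wrap(pair(one, 4)), k), nil) = branch(one, N, nil).
Decompose branch/3: one = one,  pair(wrap(pair(one, 4)), k) = N,  nil = nil.
Delete trivial equation one = one.
Bind N := pair(wrap(pair(one, 4)), k); no other remaining equation mentions N. Substituting into the earlier binding gives Y := pair(pair(wrap(pair(one, 4)), k), one).
Delete trivial equation nil = nil.
No equations remain and no clash or occurs-check failure arose, so a unifier exists.

YES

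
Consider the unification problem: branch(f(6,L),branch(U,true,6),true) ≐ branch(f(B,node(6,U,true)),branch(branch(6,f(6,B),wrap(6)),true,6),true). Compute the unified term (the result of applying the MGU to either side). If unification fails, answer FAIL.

Decompose branch/3: f(6,L) ≐ f(B,node(6,U,true)),  branch(U,true,6) ≐ branch(branch(6,f(6,B),wrap(6)),true,6),  true ≐ true.
Decompose f/2: 6 ≐ B,  L ≐ node(6,U,true).
Bind B := 6; substituting into the one remaining equation that mentions B gives: branch(U,true,6) ≐ branch(branch(6,f(6,6),wrap(6)),true,6).
Bind L := node(6,U,true); no other remaining equation mentions L.
Decompose branch/3: U ≐ branch(6,f(6,6),wrap(6)),  true ≐ true,  6 ≐ 6.
Bind U := branch(6,f(6,6),wrap(6)); no other remaining equation mentions U. Substituting into the earlier binding gives L := node(6,branch(6,f(6,6),wrap(6)),true).
Delete trivial equation true ≐ true.
Delete trivial equation 6 ≐ 6.
Delete trivial equation true ≐ true.
Applying the MGU to either side gives branch(f(6,node(6,branch(6,f(6,6),wrap(6)),true)),branch(branch(6,f(6,6),wrap(6)),true,6),true).

branch(f(6,node(6,branch(6,f(6,6),wrap(6)),true)),branch(branch(6,f(6,6),wrap(6)),true,6),true)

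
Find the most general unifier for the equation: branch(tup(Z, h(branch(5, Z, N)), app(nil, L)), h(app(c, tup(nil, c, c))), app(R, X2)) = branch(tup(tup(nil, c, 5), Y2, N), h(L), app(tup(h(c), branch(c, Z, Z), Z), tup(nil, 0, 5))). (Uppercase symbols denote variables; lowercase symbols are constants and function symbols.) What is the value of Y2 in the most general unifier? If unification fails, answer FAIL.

Decompose branch/3: tup(Z, h(branch(5, Z, N)), app(nil, L)) = tup(tup(nil, c, 5), Y2, N),  h(app(c, tup(nil, c, c))) = h(L),  app(R, X2) = app(tup(h(c), branch(c, Z, Z), Z), tup(nil, 0, 5)).
Decompose tup/3: Z = tup(nil, c, 5),  h(branch(5, Z, N)) = Y2,  app(nil, L) = N.
Bind Z := tup(nil, c, 5); substituting into the 2 remaining equations that mention Z gives: h(branch(5, tup(nil, c, 5), N)) = Y2,  app(R, X2) = app(tup(h(c), branch(c, tup(nil, c, 5), tup(nil, c, 5)), tup(nil, c, 5)), tup(nil, 0, 5)).
Bind Y2 := h(branch(5, tup(nil, c, 5), N)); no other remaining equation mentions Y2.
Bind N := app(nil, L); no other remaining equation mentions N. Substituting into the earlier binding gives Y2 := h(branch(5, tup(nil, c, 5), app(nil, L))).
Decompose h/1: app(c, tup(nil, c, c)) = L.
Bind L := app(c, tup(nil, c, c)); no other remaining equation mentions L. Substituting into the earlier bindings gives Y2 := h(branch(5, tup(nil, c, 5), app(nil, app(c, tup(nil, c, c))))), N := app(nil, app(c, tup(nil, c, c))).
Decompose app/2: R = tup(h(c), branch(c, tup(nil, c, 5), tup(nil, c, 5)), tup(nil, c, 5)),  X2 = tup(nil, 0, 5).
Bind R := tup(h(c), branch(c, tup(nil, c, 5), tup(nil, c, 5)), tup(nil, c, 5)); no other remaining equation mentions R.
Bind X2 := tup(nil, 0, 5).
MGU = { Z ↦ tup(nil, c, 5), Y2 ↦ h(branch(5, tup(nil, c, 5), app(nil, app(c, tup(nil, c, c))))), N ↦ app(nil, app(c, tup(nil, c, c))), L ↦ app(c, tup(nil, c, c)), R ↦ tup(h(c), branch(c, tup(nil, c, 5), tup(nil, c, 5)), tup(nil, c, 5)), X2 ↦ tup(nil, 0, 5) }, so Y2 ↦ h(branch(5, tup(nil, c, 5), app(nil, app(c, tup(nil, c, c))))).

h(branch(5, tup(nil, c, 5), app(nil, app(c, tup(nil, c, c)))))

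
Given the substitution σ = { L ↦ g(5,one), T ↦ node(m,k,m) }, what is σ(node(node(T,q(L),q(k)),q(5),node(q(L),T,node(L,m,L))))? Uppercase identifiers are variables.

Replace each occurrence of L with g(5,one).
Replace each occurrence of T with node(m,k,m).
Result: node(node(node(m,k,m),q(g(5,one)),q(k)),q(5),node(q(g(5,one)),node(m,k,m),node(g(5,one),m,g(5,one)))).

node(node(node(m,k,m),q(g(5,one)),q(k)),q(5),node(q(g(5,one)),node(m,k,m),node(g(5,one),m,g(5,one))))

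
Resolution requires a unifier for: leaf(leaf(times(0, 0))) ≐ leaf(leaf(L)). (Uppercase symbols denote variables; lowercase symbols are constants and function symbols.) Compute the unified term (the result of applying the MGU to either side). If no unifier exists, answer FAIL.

leaf(leaf(times(0, 0)))

Decompose leaf/1: leaf(times(0, 0)) ≐ leaf(L).
Decompose leaf/1: times(0, 0) ≐ L.
Bind L := times(0, 0).
Applying the MGU to either side gives leaf(leaf(times(0, 0))).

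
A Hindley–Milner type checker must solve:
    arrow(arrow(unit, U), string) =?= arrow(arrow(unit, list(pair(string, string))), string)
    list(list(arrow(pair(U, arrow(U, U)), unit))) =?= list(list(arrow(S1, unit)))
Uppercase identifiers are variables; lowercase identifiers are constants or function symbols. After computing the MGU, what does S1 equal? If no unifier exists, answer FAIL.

pair(list(pair(string, string)), arrow(list(pair(string, string)), list(pair(string, string))))

Decompose arrow/2: arrow(unit, U) =?= arrow(unit, list(pair(string, string))),  string =?= string.
Decompose arrow/2: unit =?= unit,  U =?= list(pair(string, string)).
Delete trivial equation unit =?= unit.
Bind U := list(pair(string, string)); substituting into the one remaining equation that mentions U gives: list(list(arrow(pair(list(pair(string, string)), arrow(list(pair(string, string)), list(pair(string, string)))), unit))) =?= list(list(arrow(S1, unit))).
Delete trivial equation string =?= string.
Decompose list/1: list(arrow(pair(list(pair(string, string)), arrow(list(pair(string, string)), list(pair(string, string)))), unit)) =?= list(arrow(S1, unit)).
Decompose list/1: arrow(pair(list(pair(string, string)), arrow(list(pair(string, string)), list(pair(string, string)))), unit) =?= arrow(S1, unit).
Decompose arrow/2: pair(list(pair(string, string)), arrow(list(pair(string, string)), list(pair(string, string)))) =?= S1,  unit =?= unit.
Bind S1 := pair(list(pair(string, string)), arrow(list(pair(string, string)), list(pair(string, string)))); no other remaining equation mentions S1.
Delete trivial equation unit =?= unit.
MGU = { U ↦ list(pair(string, string)), S1 ↦ pair(list(pair(string, string)), arrow(list(pair(string, string)), list(pair(string, string)))) }, so S1 ↦ pair(list(pair(string, string)), arrow(list(pair(string, string)), list(pair(string, string)))).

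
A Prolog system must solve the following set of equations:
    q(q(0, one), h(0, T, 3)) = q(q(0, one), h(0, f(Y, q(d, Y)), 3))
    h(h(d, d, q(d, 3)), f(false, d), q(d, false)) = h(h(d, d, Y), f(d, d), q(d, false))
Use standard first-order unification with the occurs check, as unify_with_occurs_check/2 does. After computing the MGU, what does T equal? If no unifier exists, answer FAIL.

Decompose q/2: q(0, one) = q(0, one),  h(0, T, 3) = h(0, f(Y, q(d, Y)), 3).
Delete trivial equation q(0, one) = q(0, one).
Decompose h/3: 0 = 0,  T = f(Y, q(d, Y)),  3 = 3.
Delete trivial equation 0 = 0.
Bind T := f(Y, q(d, Y)); no other remaining equation mentions T.
Delete trivial equation 3 = 3.
Decompose h/3: h(d, d, q(d, 3)) = h(d, d, Y),  f(false, d) = f(d, d),  q(d, false) = q(d, false).
Decompose h/3: d = d,  d = d,  q(d, 3) = Y.
Delete trivial equation d = d.
Delete trivial equation d = d.
Bind Y := q(d, 3); no other remaining equation mentions Y. Substituting into the earlier binding gives T := f(q(d, 3), q(d, q(d, 3))).
Decompose f/2: false = d,  d = d.
Clash: constants false and d differ; no unifier exists.

FAIL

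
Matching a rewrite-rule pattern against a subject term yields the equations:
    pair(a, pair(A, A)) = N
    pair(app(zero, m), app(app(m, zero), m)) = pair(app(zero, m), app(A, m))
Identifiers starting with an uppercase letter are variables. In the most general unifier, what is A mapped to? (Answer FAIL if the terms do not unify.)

app(m, zero)

Bind N := pair(a, pair(A, A)); no other remaining equation mentions N.
Decompose pair/2: app(zero, m) = app(zero, m),  app(app(m, zero), m) = app(A, m).
Delete trivial equation app(zero, m) = app(zero, m).
Decompose app/2: app(m, zero) = A,  m = m.
Bind A := app(m, zero); no other remaining equation mentions A. Substituting into the earlier binding gives N := pair(a, pair(app(m, zero), app(m, zero))).
Delete trivial equation m = m.
MGU = { N -> pair(a, pair(app(m, zero), app(m, zero))), A -> app(m, zero) }, so A -> app(m, zero).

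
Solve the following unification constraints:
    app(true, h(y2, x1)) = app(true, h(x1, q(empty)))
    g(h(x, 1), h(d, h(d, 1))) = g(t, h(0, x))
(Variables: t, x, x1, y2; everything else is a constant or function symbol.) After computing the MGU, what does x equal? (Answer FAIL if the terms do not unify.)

FAIL

Decompose app/2: true = true,  h(y2, x1) = h(x1, q(empty)).
Delete trivial equation true = true.
Decompose h/2: y2 = x1,  x1 = q(empty).
Bind y2 := x1; no other remaining equation mentions y2.
Bind x1 := q(empty); no other remaining equation mentions x1. Substituting into the earlier binding gives y2 := q(empty).
Decompose g/2: h(x, 1) = t,  h(d, h(d, 1)) = h(0, x).
Bind t := h(x, 1); no other remaining equation mentions t.
Decompose h/2: d = 0,  h(d, 1) = x.
Clash: constants d and 0 differ; no unifier exists.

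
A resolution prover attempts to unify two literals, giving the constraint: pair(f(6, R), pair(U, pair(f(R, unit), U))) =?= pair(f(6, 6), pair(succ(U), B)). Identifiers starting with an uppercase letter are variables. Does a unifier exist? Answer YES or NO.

NO

Decompose pair/2: f(6, R) =?= f(6, 6),  pair(U, pair(f(R, unit), U)) =?= pair(succ(U), B).
Decompose f/2: 6 =?= 6,  R =?= 6.
Delete trivial equation 6 =?= 6.
Bind R := 6; substituting into the remaining equation gives: pair(U, pair(f(6, unit), U)) =?= pair(succ(U), B).
Decompose pair/2: U =?= succ(U),  pair(f(6, unit), U) =?= B.
Occurs check fails: U occurs in succ(U); the equation U =?= succ(U) has no finite solution.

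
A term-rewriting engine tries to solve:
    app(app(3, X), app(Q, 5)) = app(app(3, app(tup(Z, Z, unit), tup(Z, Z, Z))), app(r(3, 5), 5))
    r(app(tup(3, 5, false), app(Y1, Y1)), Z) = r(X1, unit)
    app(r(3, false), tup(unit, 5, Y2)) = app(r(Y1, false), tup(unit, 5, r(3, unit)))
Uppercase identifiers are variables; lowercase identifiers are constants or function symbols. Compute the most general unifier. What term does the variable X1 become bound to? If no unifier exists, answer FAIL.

app(tup(3, 5, false), app(3, 3))

Decompose app/2: app(3, X) = app(3, app(tup(Z, Z, unit), tup(Z, Z, Z))),  app(Q, 5) = app(r(3, 5), 5).
Decompose app/2: 3 = 3,  X = app(tup(Z, Z, unit), tup(Z, Z, Z)).
Delete trivial equation 3 = 3.
Bind X := app(tup(Z, Z, unit), tup(Z, Z, Z)); no other remaining equation mentions X.
Decompose app/2: Q = r(3, 5),  5 = 5.
Bind Q := r(3, 5); no other remaining equation mentions Q.
Delete trivial equation 5 = 5.
Decompose r/2: app(tup(3, 5, false), app(Y1, Y1)) = X1,  Z = unit.
Bind X1 := app(tup(3, 5, false), app(Y1, Y1)); no other remaining equation mentions X1.
Bind Z := unit; no other remaining equation mentions Z. Substituting into the earlier binding gives X := app(tup(unit, unit, unit), tup(unit, unit, unit)).
Decompose app/2: r(3, false) = r(Y1, false),  tup(unit, 5, Y2) = tup(unit, 5, r(3, unit)).
Decompose r/2: 3 = Y1,  false = false.
Bind Y1 := 3; no other remaining equation mentions Y1. Substituting into the earlier binding gives X1 := app(tup(3, 5, false), app(3, 3)).
Delete trivial equation false = false.
Decompose tup/3: unit = unit,  5 = 5,  Y2 = r(3, unit).
Delete trivial equation unit = unit.
Delete trivial equation 5 = 5.
Bind Y2 := r(3, unit).
MGU = { X -> app(tup(unit, unit, unit), tup(unit, unit, unit)), Q -> r(3, 5), X1 -> app(tup(3, 5, false), app(3, 3)), Z -> unit, Y1 -> 3, Y2 -> r(3, unit) }, so X1 -> app(tup(3, 5, false), app(3, 3)).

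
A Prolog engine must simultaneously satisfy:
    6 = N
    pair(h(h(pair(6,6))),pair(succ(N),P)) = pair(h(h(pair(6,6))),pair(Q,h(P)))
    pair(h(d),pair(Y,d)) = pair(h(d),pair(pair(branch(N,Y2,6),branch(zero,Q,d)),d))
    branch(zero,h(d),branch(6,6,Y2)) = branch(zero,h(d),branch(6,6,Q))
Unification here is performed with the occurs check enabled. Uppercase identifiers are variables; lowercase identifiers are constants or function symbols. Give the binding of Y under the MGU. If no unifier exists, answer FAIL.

Bind N := 6; substituting into the 2 remaining equations that mention N gives: pair(h(h(pair(6,6))),pair(succ(6),P)) = pair(h(h(pair(6,6))),pair(Q,h(P))),  pair(h(d),pair(Y,d)) = pair(h(d),pair(pair(branch(6,Y2,6),branch(zero,Q,d)),d)).
Decompose pair/2: h(h(pair(6,6))) = h(h(pair(6,6))),  pair(succ(6),P) = pair(Q,h(P)).
Delete trivial equation h(h(pair(6,6))) = h(h(pair(6,6))).
Decompose pair/2: succ(6) = Q,  P = h(P).
Bind Q := succ(6); substituting into the 2 remaining equations that mention Q gives: pair(h(d),pair(Y,d)) = pair(h(d),pair(pair(branch(6,Y2,6),branch(zero,succ(6),d)),d)),  branch(zero,h(d),branch(6,6,Y2)) = branch(zero,h(d),branch(6,6,succ(6))).
Occurs check fails: P occurs in h(P); the equation P = h(P) has no finite solution.

FAIL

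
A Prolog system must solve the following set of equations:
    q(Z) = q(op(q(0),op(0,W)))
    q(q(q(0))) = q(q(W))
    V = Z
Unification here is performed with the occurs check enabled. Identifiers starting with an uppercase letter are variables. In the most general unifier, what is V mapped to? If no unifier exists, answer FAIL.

op(q(0),op(0,q(0)))

Decompose q/1: Z = op(q(0),op(0,W)).
Bind Z := op(q(0),op(0,W)); substituting into the one remaining equation that mentions Z gives: V = op(q(0),op(0,W)).
Decompose q/1: q(q(0)) = q(W).
Decompose q/1: q(0) = W.
Bind W := q(0); substituting into the remaining equation gives: V = op(q(0),op(0,q(0))). Substituting into the earlier binding gives Z := op(q(0),op(0,q(0))).
Bind V := op(q(0),op(0,q(0))).
MGU = { Z ↦ op(q(0),op(0,q(0))), W ↦ q(0), V ↦ op(q(0),op(0,q(0))) }, so V ↦ op(q(0),op(0,q(0))).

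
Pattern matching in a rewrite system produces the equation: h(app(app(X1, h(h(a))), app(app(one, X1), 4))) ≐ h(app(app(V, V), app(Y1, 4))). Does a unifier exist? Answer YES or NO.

Decompose h/1: app(app(X1, h(h(a))), app(app(one, X1), 4)) ≐ app(app(V, V), app(Y1, 4)).
Decompose app/2: app(X1, h(h(a))) ≐ app(V, V),  app(app(one, X1), 4) ≐ app(Y1, 4).
Decompose app/2: X1 ≐ V,  h(h(a)) ≐ V.
Bind X1 := V; substituting into the one remaining equation that mentions X1 gives: app(app(one, V), 4) ≐ app(Y1, 4).
Bind V := h(h(a)); substituting into the remaining equation gives: app(app(one, h(h(a))), 4) ≐ app(Y1, 4). Substituting into the earlier binding gives X1 := h(h(a)).
Decompose app/2: app(one, h(h(a))) ≐ Y1,  4 ≐ 4.
Bind Y1 := app(one, h(h(a))); no other remaining equation mentions Y1.
Delete trivial equation 4 ≐ 4.
No equations remain and no clash or occurs-check failure arose, so a unifier exists.

YES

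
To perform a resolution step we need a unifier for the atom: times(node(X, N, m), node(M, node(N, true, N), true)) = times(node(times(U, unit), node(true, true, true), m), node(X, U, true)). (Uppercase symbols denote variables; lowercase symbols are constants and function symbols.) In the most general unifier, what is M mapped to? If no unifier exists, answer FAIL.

Decompose times/2: node(X, N, m) = node(times(U, unit), node(true, true, true), m),  node(M, node(N, true, N), true) = node(X, U, true).
Decompose node/3: X = times(U, unit),  N = node(true, true, true),  m = m.
Bind X := times(U, unit); substituting into the one remaining equation that mentions X gives: node(M, node(N, true, N), true) = node(times(U, unit), U, true).
Bind N := node(true, true, true); substituting into the one remaining equation that mentions N gives: node(M, node(node(true, true, true), true, node(true, true, true)), true) = node(times(U, unit), U, true).
Delete trivial equation m = m.
Decompose node/3: M = times(U, unit),  node(node(true, true, true), true, node(true, true, true)) = U,  true = true.
Bind M := times(U, unit); no other remaining equation mentions M.
Bind U := node(node(true, true, true), true, node(true, true, true)); no other remaining equation mentions U. Substituting into the earlier bindings gives X := times(node(node(true, true, true), true, node(true, true, true)), unit), M := times(node(node(true, true, true), true, node(true, true, true)), unit).
Delete trivial equation true = true.
MGU = { X ↦ times(node(node(true, true, true), true, node(true, true, true)), unit), N ↦ node(true, true, true), M ↦ times(node(node(true, true, true), true, node(true, true, true)), unit), U ↦ node(node(true, true, true), true, node(true, true, true)) }, so M ↦ times(node(node(true, true, true), true, node(true, true, true)), unit).

times(node(node(true, true, true), true, node(true, true, true)), unit)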